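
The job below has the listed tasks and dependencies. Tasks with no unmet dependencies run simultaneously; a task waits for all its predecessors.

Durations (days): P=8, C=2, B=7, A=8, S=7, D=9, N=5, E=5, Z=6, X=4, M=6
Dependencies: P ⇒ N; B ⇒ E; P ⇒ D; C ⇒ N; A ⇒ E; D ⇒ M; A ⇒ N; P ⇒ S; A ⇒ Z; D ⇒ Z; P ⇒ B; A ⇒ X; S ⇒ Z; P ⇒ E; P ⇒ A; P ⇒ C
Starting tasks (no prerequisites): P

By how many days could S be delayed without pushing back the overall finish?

2

The longest chain is P→D→Z = 8+9+6 = 23; overall finish 23 days.
Longest path through S: 21 days (earliest finish 15, latest finish 17).
Float = 23 − 21 = 2.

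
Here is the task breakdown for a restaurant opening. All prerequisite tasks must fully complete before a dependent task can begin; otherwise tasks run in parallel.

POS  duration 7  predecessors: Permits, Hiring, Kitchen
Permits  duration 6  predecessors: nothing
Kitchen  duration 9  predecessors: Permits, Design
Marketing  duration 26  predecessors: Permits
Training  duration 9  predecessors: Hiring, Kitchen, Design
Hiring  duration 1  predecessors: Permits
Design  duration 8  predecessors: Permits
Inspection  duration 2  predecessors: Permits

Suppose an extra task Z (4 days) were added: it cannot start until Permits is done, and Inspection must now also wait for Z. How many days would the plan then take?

32

Originally the plan takes 32 days.
With Z inserted, Inspection now waits for max(Permits, Z).
New critical path: Permits→Design→Kitchen→Training = 6+8+9+9 = 32 ⇒ 32 days.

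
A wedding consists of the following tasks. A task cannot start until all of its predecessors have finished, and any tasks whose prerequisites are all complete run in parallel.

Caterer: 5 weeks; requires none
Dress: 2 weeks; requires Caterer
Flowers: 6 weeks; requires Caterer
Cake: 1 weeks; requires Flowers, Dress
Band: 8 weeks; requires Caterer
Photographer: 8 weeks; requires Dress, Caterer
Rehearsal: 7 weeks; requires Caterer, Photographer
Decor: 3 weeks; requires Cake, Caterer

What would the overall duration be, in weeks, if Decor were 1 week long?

The binding path is Caterer→Dress→Photographer→Rehearsal = 5+2+8+7 = 22; finish at 22 weeks.
Decor is off the critical path — its longest chain is 15 weeks, giving 7 of slack.
That remains the longest chain; total 22 weeks.

22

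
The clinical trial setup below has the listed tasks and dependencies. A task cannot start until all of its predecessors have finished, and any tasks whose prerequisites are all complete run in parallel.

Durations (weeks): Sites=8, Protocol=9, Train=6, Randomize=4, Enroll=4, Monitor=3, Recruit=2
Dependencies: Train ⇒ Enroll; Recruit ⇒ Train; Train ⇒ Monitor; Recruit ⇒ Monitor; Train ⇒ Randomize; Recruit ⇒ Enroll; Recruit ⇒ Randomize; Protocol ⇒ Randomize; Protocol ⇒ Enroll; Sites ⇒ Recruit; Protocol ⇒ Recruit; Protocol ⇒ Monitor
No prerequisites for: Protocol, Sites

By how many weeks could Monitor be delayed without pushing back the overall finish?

1

Protocol→Recruit→Train→Randomize = 9+2+6+4 = 21 sets the makespan at 21 weeks.
The longest chain containing Monitor totals 20 weeks.
Slack of Monitor = 18 − 17 = 1 week.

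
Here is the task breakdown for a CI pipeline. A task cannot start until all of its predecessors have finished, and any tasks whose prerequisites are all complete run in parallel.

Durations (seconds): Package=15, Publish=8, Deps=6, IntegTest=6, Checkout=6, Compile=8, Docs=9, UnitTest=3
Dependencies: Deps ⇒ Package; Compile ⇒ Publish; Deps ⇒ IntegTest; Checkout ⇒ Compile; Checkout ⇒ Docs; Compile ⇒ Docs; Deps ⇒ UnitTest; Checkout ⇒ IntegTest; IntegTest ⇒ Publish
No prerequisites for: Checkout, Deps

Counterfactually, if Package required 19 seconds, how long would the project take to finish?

As given, the longest chain is Checkout→Compile→Docs = 6+8+9 = 23, so the finish is 23 seconds.
Package has 2 seconds of float (longest path through it is 21).
Now Deps→Package = 6+19 = 25 is longest, so the finish becomes 25 seconds.

25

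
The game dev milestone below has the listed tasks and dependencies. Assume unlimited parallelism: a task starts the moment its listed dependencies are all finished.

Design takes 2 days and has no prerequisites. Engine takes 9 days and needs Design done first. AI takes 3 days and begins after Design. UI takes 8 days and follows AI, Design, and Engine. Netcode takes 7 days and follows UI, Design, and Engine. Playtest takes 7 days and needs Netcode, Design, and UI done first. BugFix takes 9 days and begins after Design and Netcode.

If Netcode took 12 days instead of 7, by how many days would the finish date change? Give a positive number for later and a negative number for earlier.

As given, the longest chain is Design→Engine→UI→Netcode→BugFix = 2+9+8+7+9 = 35, so the finish is 35 days.
Since Netcode is critical, the +5 change carries straight to that chain (now 40 days).
That remains the longest chain; total 40 days.
Change in finish: 40 − 35 = +5 days.

5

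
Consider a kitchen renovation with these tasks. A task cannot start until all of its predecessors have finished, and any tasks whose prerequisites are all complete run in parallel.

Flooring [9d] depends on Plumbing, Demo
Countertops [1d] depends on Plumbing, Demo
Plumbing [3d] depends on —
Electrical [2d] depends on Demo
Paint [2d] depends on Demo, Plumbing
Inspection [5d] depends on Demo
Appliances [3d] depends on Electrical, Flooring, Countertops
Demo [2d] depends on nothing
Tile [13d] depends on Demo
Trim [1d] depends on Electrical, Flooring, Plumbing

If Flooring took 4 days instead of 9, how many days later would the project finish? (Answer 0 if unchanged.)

0

As given, the longest chain is Plumbing→Flooring→Appliances = 3+9+3 = 15, so the finish is 15 days.
Flooring lies on that path, so at 4 days the path becomes 10 days.
New critical path: Demo→Tile = 2+13 = 15 ⇒ 15 days.
Change in finish: 15 − 15 = +0 days.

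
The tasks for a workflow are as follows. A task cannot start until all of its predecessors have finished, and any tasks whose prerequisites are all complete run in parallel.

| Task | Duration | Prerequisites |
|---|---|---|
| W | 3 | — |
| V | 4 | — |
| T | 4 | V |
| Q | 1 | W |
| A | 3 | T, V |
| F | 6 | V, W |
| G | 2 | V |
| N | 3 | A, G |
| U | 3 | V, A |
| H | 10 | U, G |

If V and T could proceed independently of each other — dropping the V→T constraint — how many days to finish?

Original critical path: V→T→A→U→H = 4+4+3+3+10 = 24 ⇒ 24 days.
Without V→T, T's earliest start moves from 4 to 0.
New critical path: V→A→U→H = 4+3+3+10 = 20 ⇒ 20 days.

20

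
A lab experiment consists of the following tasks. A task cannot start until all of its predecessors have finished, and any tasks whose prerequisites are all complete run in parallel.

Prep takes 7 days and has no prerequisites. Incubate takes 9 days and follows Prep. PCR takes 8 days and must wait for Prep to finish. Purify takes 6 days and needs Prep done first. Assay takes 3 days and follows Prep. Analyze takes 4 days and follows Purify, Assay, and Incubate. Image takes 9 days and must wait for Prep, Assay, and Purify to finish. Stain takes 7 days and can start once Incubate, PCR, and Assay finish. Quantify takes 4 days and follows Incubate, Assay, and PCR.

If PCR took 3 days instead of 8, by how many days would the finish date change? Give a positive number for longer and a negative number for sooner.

0

Actual critical path: Prep→Incubate→Stain = 7+9+7 = 23 ⇒ 23 days.
The longest path through PCR is only 22 days, so PCR has float 1.
No other chain overtakes it, so the finish is 23 days.
Change in finish: 23 − 23 = +0 days.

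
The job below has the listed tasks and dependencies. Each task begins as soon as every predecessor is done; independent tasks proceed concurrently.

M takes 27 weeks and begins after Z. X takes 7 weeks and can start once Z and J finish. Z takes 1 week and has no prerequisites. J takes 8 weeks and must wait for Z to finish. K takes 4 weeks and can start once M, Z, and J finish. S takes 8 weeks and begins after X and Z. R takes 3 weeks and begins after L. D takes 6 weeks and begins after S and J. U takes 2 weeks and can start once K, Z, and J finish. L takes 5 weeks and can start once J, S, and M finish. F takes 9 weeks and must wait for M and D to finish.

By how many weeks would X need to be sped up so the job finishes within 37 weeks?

2

Current finish: 39 weeks; target: 37.
X is on every critical path, so each week cut from X cuts the finish by one (this holds down to a finish of 37).
Need 39 − 37 = 2 weeks off X → X becomes 5 weeks, finish becomes 37.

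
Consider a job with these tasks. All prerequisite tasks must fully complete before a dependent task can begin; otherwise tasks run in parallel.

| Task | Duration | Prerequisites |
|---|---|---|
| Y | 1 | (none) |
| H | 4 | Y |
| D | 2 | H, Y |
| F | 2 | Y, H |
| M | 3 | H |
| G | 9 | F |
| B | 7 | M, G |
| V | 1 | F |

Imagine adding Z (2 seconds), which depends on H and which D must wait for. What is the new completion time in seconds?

Originally the job takes 23 seconds.
With Z inserted, D now waits for max(H, Y, Z).
New critical path: Y→H→F→G→B = 1+4+2+9+7 = 23 ⇒ 23 seconds.

23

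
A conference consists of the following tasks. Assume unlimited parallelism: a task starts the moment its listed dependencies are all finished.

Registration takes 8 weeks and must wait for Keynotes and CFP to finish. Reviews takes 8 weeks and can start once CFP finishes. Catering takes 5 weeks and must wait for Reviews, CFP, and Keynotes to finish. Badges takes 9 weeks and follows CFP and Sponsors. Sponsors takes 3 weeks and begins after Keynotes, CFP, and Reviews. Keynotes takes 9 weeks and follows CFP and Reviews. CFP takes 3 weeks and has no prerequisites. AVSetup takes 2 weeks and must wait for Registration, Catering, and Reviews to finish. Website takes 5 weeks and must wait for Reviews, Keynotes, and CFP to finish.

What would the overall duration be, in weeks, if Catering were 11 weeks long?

33

Actual critical path: CFP→Reviews→Keynotes→Sponsors→Badges = 3+8+9+3+9 = 32 ⇒ 32 weeks.
The longest path through Catering is only 27 weeks, so Catering has float 5.
New critical path: CFP→Reviews→Keynotes→Catering→AVSetup = 3+8+9+11+2 = 33 ⇒ 33 weeks.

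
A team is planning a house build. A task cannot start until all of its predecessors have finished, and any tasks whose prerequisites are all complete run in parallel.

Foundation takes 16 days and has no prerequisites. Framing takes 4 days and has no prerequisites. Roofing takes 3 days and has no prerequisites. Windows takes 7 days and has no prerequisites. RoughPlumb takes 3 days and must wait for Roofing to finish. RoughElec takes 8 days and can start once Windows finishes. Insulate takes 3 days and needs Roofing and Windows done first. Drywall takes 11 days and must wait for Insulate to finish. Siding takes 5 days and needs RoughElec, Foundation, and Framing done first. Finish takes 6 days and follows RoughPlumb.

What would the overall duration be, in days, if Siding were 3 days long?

The binding path is Foundation→Siding = 16+5 = 21; finish at 21 days.
Siding is on the critical path; changing it to 3 makes that path 19 days.
New critical path: Windows→Insulate→Drywall = 7+3+11 = 21 ⇒ 21 days.

21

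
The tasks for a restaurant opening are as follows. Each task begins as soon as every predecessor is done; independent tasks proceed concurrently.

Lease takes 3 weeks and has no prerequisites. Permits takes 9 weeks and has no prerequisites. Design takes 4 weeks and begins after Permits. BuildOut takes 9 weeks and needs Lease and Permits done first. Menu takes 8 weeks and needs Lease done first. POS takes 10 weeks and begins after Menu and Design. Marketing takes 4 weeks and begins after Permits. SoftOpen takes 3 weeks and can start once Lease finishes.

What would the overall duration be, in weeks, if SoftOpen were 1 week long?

The binding path is Permits→Design→POS = 9+4+10 = 23; finish at 23 weeks.
SoftOpen is off the critical path — its longest chain is 6 weeks, giving 17 of slack.
The critical path is still Permits→Design→POS; finish is now 23 weeks.

23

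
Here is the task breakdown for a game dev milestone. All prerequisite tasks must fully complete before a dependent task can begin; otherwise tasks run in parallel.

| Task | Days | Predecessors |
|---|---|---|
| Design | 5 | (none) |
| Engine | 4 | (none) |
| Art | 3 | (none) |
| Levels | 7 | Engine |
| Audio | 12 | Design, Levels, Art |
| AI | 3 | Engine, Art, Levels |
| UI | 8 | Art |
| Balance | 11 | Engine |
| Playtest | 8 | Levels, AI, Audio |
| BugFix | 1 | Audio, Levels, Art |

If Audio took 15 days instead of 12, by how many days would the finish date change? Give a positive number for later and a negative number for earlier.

Actual critical path: Engine→Levels→Audio→Playtest = 4+7+12+8 = 31 ⇒ 31 days.
Audio lies on that path, so at 15 days the path becomes 34 days.
No other chain overtakes it, so the finish is 34 days.
Change in finish: 34 − 31 = +3 days.

3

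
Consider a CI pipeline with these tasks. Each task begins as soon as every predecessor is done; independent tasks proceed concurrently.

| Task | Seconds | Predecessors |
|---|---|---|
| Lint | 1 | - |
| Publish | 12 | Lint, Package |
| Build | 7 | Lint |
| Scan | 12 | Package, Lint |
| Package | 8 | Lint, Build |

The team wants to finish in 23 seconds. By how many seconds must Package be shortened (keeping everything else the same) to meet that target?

5

Current finish: 28 seconds; target: 23.
Package is on every critical path, so each second cut from Package cuts the finish by one (this holds down to a finish of 21).
Need 28 − 23 = 5 seconds off Package → Package becomes 3 seconds, finish becomes 23.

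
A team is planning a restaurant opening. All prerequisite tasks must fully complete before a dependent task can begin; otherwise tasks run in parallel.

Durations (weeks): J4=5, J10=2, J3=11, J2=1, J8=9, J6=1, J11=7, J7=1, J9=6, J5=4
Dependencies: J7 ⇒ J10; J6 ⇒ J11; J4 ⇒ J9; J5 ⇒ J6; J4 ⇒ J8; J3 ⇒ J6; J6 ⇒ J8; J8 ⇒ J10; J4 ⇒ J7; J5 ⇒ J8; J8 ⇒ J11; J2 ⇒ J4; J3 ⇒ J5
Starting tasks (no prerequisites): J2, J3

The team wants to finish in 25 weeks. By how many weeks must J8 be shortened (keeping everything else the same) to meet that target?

Current finish: 32 weeks; target: 25.
J8 is on every critical path, so each week cut from J8 cuts the finish by one (this holds down to a finish of 24).
Need 32 − 25 = 7 weeks off J8 → J8 becomes 2 weeks, finish becomes 25.

7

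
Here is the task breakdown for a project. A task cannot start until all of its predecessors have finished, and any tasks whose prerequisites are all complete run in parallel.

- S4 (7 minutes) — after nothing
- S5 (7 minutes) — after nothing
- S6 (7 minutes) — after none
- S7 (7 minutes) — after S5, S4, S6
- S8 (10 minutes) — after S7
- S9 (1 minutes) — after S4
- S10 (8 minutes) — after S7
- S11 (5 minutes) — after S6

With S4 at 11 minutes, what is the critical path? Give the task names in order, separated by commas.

Actual critical path: S4→S7→S8 = 7+7+10 = 24 ⇒ 24 minutes.
S4 lies on that path, so at 11 minutes the path becomes 28 minutes.
The critical path is still S4→S7→S8; finish is now 28 minutes.

S4, S7, S8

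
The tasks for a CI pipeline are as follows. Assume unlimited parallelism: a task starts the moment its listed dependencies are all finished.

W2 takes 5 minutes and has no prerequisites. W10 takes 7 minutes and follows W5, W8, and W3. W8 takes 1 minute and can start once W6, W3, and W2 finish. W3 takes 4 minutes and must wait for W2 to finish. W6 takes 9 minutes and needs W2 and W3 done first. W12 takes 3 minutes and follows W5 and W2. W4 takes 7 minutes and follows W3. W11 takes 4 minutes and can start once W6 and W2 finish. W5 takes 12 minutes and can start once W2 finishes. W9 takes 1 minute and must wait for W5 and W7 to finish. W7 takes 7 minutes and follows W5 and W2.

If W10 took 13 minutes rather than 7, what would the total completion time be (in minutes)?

As given, the longest chain is W2→W3→W6→W8→W10 = 5+4+9+1+7 = 26, so the finish is 26 minutes.
Since W10 is critical, the +6 change carries straight to that chain (now 32 minutes).
That remains the longest chain; total 32 minutes.

32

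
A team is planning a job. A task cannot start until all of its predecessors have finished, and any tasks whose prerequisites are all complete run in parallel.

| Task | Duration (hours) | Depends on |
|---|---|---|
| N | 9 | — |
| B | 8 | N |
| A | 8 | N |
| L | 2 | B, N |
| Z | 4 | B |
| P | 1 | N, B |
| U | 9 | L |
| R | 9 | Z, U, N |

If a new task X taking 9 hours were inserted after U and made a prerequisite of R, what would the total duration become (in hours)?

46

Originally the job takes 37 hours.
With X inserted, R now waits for max(Z, U, N, X).
New critical path: N→B→L→U→X→R = 9+8+2+9+9+9 = 46 ⇒ 46 hours.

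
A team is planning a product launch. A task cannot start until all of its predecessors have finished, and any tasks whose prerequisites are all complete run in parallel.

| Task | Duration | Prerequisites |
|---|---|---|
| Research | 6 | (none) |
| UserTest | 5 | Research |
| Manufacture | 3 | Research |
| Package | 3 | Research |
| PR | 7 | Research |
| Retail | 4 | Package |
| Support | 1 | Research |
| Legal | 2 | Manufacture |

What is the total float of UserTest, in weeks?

2

The longest chain is Research→Package→Retail = 6+3+4 = 13; overall finish 13 weeks.
Longest path through UserTest: 11 weeks (earliest finish 11, latest finish 13).
Slack of UserTest = 8 − 6 = 2 weeks.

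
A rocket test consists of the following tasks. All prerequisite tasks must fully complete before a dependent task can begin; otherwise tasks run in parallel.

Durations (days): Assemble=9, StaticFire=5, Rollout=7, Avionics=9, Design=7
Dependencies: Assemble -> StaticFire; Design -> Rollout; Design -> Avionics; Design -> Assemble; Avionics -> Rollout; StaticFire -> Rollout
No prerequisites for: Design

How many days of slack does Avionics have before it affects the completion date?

5

The longest chain is Design→Assemble→StaticFire→Rollout = 7+9+5+7 = 28; overall finish 28 days.
The longest chain containing Avionics totals 23 days.
So Avionics can slip 21 − 16 = 5 days.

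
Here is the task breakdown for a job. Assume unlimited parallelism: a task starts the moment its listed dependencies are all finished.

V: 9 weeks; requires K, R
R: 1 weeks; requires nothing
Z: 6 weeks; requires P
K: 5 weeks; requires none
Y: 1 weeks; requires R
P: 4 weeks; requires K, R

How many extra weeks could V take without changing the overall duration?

K→P→Z = 5+4+6 = 15 sets the makespan at 15 weeks.
The longest chain containing V totals 14 weeks.
Slack of V = 6 − 5 = 1 week.

1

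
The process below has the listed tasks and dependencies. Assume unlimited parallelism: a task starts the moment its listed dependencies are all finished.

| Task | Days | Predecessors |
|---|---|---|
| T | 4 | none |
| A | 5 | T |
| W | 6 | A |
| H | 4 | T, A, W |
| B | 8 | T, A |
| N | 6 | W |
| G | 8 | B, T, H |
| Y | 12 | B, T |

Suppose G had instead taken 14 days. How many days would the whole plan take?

33

Actual critical path: T→A→B→Y = 4+5+8+12 = 29 ⇒ 29 days.
G is off the critical path — its longest chain is 27 days, giving 2 of slack.
The binding chain switches to T→A→W→H→G = 4+5+6+4+14 = 33; finish 33 days.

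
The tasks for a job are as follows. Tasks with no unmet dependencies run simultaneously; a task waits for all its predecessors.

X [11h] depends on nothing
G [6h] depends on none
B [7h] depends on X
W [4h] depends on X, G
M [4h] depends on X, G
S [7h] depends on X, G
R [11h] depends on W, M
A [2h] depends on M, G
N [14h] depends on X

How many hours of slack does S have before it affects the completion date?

8

X→W→R = 11+4+11 = 26 sets the makespan at 26 hours.
Longest path through S: 18 hours (earliest finish 18, latest finish 26).
So S can slip 26 − 18 = 8 hours.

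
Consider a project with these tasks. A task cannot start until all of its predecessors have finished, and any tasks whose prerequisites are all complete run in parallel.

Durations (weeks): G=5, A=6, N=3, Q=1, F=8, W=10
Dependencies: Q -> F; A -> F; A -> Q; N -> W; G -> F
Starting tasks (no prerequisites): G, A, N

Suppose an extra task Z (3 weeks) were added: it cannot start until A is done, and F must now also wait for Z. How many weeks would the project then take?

17

Originally the project takes 15 weeks.
With Z inserted, F now waits for max(A, G, Q, Z).
New critical path: A→Z→F = 6+3+8 = 17 ⇒ 17 weeks.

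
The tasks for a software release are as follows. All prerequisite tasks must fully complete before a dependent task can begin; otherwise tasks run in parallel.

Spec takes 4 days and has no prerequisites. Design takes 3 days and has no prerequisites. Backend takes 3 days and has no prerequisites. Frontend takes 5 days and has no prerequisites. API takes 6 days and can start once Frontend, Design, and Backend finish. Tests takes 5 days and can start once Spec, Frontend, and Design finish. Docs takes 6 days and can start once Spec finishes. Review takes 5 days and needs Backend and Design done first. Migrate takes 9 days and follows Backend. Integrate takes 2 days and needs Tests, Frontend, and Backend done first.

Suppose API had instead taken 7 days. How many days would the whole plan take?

12

Critical path before the change: Backend→Migrate = 3+9 = 12 giving 12 days.
API has 1 day of float (longest path through it is 11).
That remains the longest chain; total 12 days.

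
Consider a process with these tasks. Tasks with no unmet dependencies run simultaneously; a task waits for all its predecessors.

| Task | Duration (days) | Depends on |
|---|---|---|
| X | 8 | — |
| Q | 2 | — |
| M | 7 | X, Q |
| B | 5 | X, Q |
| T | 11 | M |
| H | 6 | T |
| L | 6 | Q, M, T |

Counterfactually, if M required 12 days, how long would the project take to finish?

Actual critical path: X→M→T→H = 8+7+11+6 = 32 ⇒ 32 days.
M lies on that path, so at 12 days the path becomes 37 days.
The critical path is still X→M→T→H; finish is now 37 days.

37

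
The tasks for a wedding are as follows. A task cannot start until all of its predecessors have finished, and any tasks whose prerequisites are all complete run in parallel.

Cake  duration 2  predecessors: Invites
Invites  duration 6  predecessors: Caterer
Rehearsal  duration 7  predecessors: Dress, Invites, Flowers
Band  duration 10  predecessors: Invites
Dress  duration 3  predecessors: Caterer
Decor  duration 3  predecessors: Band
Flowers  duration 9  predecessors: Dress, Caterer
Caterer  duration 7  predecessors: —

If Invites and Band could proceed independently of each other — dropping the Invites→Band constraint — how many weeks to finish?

26

With the dependency in place, Caterer→Invites→Band→Decor = 7+6+10+3 = 26 sets the finish at 26 weeks.
Without Invites→Band, Band's earliest start moves from 13 to 0.
After: Caterer→Dress→Flowers→Rehearsal = 7+3+9+7 = 26 → 26 weeks.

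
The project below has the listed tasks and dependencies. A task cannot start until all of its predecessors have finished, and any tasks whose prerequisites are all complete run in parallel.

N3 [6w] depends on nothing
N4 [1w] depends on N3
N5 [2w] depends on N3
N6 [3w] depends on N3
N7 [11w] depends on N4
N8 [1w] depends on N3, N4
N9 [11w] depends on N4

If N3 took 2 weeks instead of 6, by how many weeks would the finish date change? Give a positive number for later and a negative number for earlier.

Actual critical path: N3→N4→N7 = 6+1+11 = 18 ⇒ 18 weeks.
N3 is on the critical path; changing it to 2 makes that path 14 weeks.
That remains the longest chain; total 14 weeks.
Change in finish: 14 − 18 = -4 weeks.

-4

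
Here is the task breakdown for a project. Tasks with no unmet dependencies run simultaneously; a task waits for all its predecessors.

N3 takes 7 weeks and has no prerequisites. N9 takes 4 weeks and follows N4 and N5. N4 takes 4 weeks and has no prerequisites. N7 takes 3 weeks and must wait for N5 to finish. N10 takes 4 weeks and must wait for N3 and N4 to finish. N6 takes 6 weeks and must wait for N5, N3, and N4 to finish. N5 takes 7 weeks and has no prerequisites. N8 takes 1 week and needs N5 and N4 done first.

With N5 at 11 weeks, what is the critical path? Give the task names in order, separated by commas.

N5, N6

Baseline: N5→N6 = 7+6 = 13 → 13 weeks.
N5 is on the critical path; changing it to 11 makes that path 17 weeks.
That remains the longest chain; total 17 weeks.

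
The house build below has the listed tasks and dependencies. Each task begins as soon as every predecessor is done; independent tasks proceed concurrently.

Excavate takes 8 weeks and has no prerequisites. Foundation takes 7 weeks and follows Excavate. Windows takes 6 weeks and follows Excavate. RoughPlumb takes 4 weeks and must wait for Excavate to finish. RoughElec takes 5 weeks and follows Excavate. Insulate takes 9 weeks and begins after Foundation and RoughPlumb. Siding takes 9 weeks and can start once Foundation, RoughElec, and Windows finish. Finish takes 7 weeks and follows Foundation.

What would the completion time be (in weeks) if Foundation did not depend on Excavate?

Before: longest chain Excavate→Foundation→Insulate = 8+7+9 = 24, finish 24.
Without Excavate→Foundation, Foundation's earliest start moves from 8 to 0.
After: Excavate→Windows→Siding = 8+6+9 = 23 → 23 weeks.

23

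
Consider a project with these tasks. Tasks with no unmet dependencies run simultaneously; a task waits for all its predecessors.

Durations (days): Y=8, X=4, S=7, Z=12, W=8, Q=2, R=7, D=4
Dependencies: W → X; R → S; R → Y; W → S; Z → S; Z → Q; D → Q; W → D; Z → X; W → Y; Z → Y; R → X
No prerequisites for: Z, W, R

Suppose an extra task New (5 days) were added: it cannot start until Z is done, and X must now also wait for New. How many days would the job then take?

21

Originally the job takes 20 days.
With New inserted, X now waits for max(W, Z, R, New).
New critical path: Z→New→X = 12+5+4 = 21 ⇒ 21 days.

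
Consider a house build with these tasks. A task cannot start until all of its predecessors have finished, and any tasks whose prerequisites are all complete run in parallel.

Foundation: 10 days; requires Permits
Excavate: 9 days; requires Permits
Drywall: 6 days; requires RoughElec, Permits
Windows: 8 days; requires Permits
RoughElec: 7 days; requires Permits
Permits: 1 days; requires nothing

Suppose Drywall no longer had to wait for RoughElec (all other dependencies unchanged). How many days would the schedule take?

Before: longest chain Permits→RoughElec→Drywall = 1+7+6 = 14, finish 14.
Without RoughElec→Drywall, Drywall's earliest start moves from 8 to 1.
After: Permits→Foundation = 1+10 = 11 → 11 days.

11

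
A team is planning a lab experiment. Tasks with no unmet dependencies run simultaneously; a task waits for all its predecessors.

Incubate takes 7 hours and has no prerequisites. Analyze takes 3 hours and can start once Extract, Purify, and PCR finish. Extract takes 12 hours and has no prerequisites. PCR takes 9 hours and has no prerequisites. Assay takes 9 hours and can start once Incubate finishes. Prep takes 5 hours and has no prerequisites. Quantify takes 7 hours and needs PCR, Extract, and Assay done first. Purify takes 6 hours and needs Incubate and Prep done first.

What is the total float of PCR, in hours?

7

The longest chain is Incubate→Assay→Quantify = 7+9+7 = 23; overall finish 23 hours.
The longest chain containing PCR totals 16 hours.
So PCR can slip 16 − 9 = 7 hours.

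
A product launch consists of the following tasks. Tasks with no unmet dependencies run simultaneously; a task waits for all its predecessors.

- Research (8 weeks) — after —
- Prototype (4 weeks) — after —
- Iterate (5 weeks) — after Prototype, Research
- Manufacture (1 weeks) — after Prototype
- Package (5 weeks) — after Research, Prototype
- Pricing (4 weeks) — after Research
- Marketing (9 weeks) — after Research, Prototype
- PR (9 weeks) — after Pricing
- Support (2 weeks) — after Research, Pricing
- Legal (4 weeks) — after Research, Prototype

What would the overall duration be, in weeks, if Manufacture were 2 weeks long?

Critical path before the change: Research→Pricing→PR = 8+4+9 = 21 giving 21 weeks.
Manufacture has 16 weeks of float (longest path through it is 5).
That remains the longest chain; total 21 weeks.

21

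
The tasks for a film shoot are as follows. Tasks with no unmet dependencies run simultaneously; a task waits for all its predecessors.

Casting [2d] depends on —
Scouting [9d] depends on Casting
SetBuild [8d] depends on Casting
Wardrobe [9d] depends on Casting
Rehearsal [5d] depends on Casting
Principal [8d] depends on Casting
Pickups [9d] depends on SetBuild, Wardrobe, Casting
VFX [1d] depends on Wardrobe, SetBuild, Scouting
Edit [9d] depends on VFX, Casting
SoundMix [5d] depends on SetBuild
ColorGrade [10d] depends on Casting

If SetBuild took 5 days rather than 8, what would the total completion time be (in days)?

21

The binding path is Casting→Scouting→VFX→Edit = 2+9+1+9 = 21; finish at 21 days.
SetBuild is off the critical path — its longest chain is 20 days, giving 1 of slack.
No other chain overtakes it, so the finish is 21 days.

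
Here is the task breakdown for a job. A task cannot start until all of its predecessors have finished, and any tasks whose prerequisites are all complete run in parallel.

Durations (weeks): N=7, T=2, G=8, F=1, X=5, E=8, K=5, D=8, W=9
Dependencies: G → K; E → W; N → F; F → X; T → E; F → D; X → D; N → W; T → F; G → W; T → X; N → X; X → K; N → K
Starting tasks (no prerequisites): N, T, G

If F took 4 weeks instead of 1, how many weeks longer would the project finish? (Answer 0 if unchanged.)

Actual critical path: N→F→X→D = 7+1+5+8 = 21 ⇒ 21 weeks.
F lies on that path, so at 4 weeks the path becomes 24 weeks.
No other chain overtakes it, so the finish is 24 weeks.
Change in finish: 24 − 21 = +3 weeks.

3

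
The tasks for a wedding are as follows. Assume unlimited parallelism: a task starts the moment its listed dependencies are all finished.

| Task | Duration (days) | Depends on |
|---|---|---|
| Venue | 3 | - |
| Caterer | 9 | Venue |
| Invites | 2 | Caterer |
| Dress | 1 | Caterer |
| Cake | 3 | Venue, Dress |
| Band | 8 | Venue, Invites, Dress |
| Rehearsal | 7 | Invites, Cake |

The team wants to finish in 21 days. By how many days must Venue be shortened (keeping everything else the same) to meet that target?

Current finish: 23 days; target: 21.
Venue is on every critical path, so each day cut from Venue cuts the finish by one (this holds down to a finish of 21).
Need 23 − 21 = 2 days off Venue → Venue becomes 1 day, finish becomes 21.

2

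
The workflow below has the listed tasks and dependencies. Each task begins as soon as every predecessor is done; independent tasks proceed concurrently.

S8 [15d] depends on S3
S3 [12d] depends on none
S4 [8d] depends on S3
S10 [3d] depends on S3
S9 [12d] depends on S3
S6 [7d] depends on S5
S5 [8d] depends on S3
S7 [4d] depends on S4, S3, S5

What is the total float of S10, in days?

S3→S5→S6 = 12+8+7 = 27 sets the makespan at 27 days.
S10 finishes as early as 15 and must finish by 27.
Slack of S10 = 24 − 12 = 12 days.

12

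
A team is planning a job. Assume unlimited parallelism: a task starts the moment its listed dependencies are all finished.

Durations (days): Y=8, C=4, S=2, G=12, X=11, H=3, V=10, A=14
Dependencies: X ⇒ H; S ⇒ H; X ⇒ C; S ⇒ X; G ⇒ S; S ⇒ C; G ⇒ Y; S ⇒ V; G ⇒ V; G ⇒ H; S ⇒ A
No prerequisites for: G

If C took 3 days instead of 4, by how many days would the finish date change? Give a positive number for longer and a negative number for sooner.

-1

Actual critical path: G→S→X→C = 12+2+11+4 = 29 ⇒ 29 days.
Since C is critical, the -1 change carries straight to that chain (now 28 days).
New critical path: G→S→A = 12+2+14 = 28 ⇒ 28 days.
Change in finish: 28 − 29 = -1 days.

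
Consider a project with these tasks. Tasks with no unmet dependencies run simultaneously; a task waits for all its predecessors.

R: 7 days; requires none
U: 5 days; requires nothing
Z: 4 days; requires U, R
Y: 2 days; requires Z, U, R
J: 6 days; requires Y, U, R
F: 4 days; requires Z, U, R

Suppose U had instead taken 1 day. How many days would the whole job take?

As given, the longest chain is R→Z→Y→J = 7+4+2+6 = 19, so the finish is 19 days.
The longest path through U is only 17 days, so U has float 2.
No other chain overtakes it, so the finish is 19 days.

19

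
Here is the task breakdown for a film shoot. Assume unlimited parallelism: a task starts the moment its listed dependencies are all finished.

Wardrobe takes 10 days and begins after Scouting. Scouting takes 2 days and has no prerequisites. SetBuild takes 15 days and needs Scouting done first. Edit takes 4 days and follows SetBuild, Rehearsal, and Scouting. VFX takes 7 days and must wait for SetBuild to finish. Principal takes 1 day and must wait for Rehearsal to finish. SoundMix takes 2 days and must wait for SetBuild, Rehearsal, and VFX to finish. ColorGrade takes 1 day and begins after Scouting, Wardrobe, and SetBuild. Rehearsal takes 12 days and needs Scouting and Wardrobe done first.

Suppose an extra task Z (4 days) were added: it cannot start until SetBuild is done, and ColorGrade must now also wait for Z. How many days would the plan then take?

28

Originally the plan takes 28 days.
With Z inserted, ColorGrade now waits for max(Scouting, Wardrobe, SetBuild, Z).
New critical path: Scouting→Wardrobe→Rehearsal→Edit = 2+10+12+4 = 28 ⇒ 28 days.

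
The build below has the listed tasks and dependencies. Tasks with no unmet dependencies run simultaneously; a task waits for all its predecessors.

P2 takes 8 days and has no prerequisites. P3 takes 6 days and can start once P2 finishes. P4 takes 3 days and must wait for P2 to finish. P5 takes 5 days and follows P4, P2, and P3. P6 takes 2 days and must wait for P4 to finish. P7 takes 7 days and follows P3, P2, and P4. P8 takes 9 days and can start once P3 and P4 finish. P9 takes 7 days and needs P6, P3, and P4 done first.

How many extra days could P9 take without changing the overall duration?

2

P2→P3→P8 = 8+6+9 = 23 sets the makespan at 23 days.
The longest chain containing P9 totals 21 days.
So P9 can slip 23 − 21 = 2 days.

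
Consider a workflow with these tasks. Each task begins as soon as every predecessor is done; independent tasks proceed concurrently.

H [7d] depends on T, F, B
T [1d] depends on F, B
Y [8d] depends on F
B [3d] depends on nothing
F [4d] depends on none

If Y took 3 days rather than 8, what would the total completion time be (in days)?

The binding path is F→Y = 4+8 = 12; finish at 12 days.
Since Y is critical, the -5 change carries straight to that chain (now 7 days).
New critical path: F→T→H = 4+1+7 = 12 ⇒ 12 days.

12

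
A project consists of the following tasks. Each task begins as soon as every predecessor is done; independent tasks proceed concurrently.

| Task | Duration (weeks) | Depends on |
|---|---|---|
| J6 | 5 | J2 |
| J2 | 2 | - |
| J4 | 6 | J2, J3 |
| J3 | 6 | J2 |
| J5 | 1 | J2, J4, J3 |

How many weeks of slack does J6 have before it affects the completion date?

The longest chain is J2→J3→J4→J5 = 2+6+6+1 = 15; overall finish 15 weeks.
Longest path through J6: 7 weeks (earliest finish 7, latest finish 15).
Slack of J6 = 10 − 2 = 8 weeks.

8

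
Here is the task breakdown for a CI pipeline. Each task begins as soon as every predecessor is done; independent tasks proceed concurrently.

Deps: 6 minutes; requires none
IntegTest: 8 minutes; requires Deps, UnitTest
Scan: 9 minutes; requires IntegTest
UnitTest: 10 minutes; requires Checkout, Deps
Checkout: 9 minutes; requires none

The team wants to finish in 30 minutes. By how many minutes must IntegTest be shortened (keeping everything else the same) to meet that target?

Current finish: 36 minutes; target: 30.
IntegTest is on every critical path, so each minute cut from IntegTest cuts the finish by one (this holds down to a finish of 29).
Need 36 − 30 = 6 minutes off IntegTest → IntegTest becomes 2 minutes, finish becomes 30.

6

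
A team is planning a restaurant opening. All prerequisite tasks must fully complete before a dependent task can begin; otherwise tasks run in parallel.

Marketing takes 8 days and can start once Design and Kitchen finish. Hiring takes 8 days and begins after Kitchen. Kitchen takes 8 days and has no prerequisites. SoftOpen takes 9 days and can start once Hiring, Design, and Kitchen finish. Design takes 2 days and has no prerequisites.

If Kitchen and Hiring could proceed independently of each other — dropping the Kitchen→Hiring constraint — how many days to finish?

17

With the dependency in place, Kitchen→Hiring→SoftOpen = 8+8+9 = 25 sets the finish at 25 days.
Without Kitchen→Hiring, Hiring's earliest start moves from 8 to 0.
After: Kitchen→SoftOpen = 8+9 = 17 → 17 days.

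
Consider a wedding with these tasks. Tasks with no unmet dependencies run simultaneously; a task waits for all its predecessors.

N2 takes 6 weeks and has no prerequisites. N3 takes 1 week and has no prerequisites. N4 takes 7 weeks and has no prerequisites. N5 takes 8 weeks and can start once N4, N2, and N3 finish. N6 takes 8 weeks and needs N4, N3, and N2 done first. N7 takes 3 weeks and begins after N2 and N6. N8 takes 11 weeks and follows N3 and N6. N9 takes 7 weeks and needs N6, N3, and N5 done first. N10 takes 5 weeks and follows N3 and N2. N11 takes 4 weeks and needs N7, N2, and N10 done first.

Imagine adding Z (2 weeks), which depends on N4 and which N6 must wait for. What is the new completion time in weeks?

28

Originally the project takes 26 weeks.
With Z inserted, N6 now waits for max(N4, N3, N2, Z).
New critical path: N4→Z→N6→N8 = 7+2+8+11 = 28 ⇒ 28 weeks.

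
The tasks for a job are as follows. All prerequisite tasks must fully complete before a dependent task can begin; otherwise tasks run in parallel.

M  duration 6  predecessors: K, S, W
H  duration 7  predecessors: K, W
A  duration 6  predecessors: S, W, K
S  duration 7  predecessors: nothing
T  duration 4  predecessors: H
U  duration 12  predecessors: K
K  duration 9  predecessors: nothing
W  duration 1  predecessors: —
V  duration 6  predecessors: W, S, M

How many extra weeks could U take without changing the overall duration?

0

The longest chain is K→M→V = 9+6+6 = 21; overall finish 21 weeks.
The longest chain containing U totals 21 weeks.
Slack of U = 9 − 9 = 0 weeks.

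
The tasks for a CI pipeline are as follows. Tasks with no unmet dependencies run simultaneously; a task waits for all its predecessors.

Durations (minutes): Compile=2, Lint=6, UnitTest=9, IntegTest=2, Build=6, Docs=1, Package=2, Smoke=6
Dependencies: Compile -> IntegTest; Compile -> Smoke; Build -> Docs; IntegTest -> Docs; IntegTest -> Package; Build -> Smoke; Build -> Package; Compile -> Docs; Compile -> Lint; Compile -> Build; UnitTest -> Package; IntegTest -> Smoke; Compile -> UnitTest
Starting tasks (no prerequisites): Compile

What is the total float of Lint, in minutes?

6

Critical path: Compile→Build→Smoke = 2+6+6 = 14, so the finish is 14 minutes.
Longest path through Lint: 8 minutes (earliest finish 8, latest finish 14).
Float = 14 − 8 = 6.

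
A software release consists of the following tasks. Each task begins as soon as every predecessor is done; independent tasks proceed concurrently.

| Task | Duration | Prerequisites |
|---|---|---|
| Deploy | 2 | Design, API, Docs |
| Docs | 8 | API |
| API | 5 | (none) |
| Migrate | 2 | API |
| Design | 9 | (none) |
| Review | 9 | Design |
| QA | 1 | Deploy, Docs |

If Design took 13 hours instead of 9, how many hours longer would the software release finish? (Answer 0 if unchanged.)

4

Baseline: Design→Review = 9+9 = 18 → 18 hours.
Design lies on that path, so at 13 hours the path becomes 22 hours.
That remains the longest chain; total 22 hours.
Change in finish: 22 − 18 = +4 hours.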